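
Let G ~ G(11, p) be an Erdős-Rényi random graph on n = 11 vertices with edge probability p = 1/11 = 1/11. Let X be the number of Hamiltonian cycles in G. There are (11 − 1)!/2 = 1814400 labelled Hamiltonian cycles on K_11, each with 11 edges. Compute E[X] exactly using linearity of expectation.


K_11 has (11 − 1)!/2 = 1814400 labelled Hamiltonian cycles.
For each such Hamiltonian cycle H, let X_H = 1 if all 11 edges of H are present in G. Then P[X_H = 1] = p^{11} = (1/11)^{11} = 1/285311670611.
By linearity: E[X] = Σ_H E[X_H] = 1814400 · p^{11} = 1814400 · 1/285311670611 = 1814400/285311670611.
Numerically: E[X] ≈ 6.359e-06.

E[X] = 1814400 · (1/11)^{11} = 1814400/285311670611 ≈ 6.359e-06.


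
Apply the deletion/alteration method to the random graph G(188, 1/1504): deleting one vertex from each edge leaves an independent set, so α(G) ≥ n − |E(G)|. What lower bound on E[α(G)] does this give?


E[|E(G)|] = C(188, 2)·p = 17578 · (1/1504) = 187/16.
E[α(G)] ≥ n − E[|E(G)|] = 188 − 187/16 = 2821/16.
Numerically: ≈ 176.312.
(This is only a lower bound; the true E[α(G)] may be larger.)

E[α(G)] ≥ 2821/16 ≈ 176.312.


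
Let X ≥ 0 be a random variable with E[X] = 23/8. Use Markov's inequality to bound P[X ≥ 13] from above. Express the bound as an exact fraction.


μ = E[X] = 23/8, a = 13.
Markov: P[X ≥ 13] ≤ μ/a = (23/8)/13 = 23/104.
Numerically: ≈ 0.2212.
(Since a = 13 > μ = 2.8750, the bound 23/104 is < 1 and informative.)

P[X ≥ 13] ≤ 23/104 ≈ 0.2212.


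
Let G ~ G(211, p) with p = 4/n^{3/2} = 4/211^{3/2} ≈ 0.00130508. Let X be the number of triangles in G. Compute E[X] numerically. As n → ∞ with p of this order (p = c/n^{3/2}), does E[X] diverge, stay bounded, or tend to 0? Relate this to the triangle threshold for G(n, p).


Number of potential triangles: C(211, 3) = 1543465.
Each occurs with probability p³ ≈ (0.00130508)³ ≈ 2.22284369e-09.
By linearity: E[X] = C(211, 3)·p³ ≈ 1543465 · 2.22284369e-09 ≈ 0.003431.
Since α = 3/2 > 1, p = c/n^{3/2} = o(1/n) is below the triangle threshold p ~ 1/n. Asymptotically E[X] ~ (c³/6)·n^{3(1−α)} = (4³/6)·n^{-1.5} → 0, so by Markov's inequality G has no triangles w.h.p.

E[X] ≈ 0.003431; in regime p = Θ(1/n^{3/2}) E[X] tends to 0 (below the triangle threshold p ~ 1/n).


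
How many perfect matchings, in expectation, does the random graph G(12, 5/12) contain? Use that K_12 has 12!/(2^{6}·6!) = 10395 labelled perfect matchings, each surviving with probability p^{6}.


K_12 has 12!/(2^{6}·6!) = 10395 labelled perfect matchings.
For each such perfect matching H, let X_H = 1 if all 6 edges of H are present in G. Then P[X_H = 1] = p^{6} = (5/12)^{6} = 15625/2985984.
By linearity of expectation: E[X] = Σ_H E[X_H] = 10395 · p^{6} = 10395 · 15625/2985984 = 6015625/110592.
Numerically: E[X] ≈ 54.395.

E[X] = 10395 · (5/12)^{6} = 6015625/110592 ≈ 54.395.


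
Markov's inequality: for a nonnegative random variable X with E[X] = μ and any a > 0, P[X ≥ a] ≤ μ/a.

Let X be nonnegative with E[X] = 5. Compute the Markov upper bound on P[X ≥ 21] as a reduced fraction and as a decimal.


μ = E[X] = 5, a = 21.
Markov: P[X ≥ 21] ≤ μ/a = (5)/21 = 5/21.
Numerically: ≈ 0.238095.
(Since a = 21 > μ = 5.000000, the bound 5/21 is < 1 and informative.)

P[X ≥ 21] ≤ 5/21 ≈ 0.238095.


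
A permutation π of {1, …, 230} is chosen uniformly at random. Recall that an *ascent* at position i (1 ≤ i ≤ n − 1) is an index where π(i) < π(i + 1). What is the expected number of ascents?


Write X = Σ X_I over i = 1, …, 229, with X_I the indicator of one ascent.
There are 229 indicators.
For each fixed i, the pair (π(i), π(i+1)) is a uniformly random ordered pair of distinct values from {1, …, 230}; by symmetry P[π(i) < π(i+1)] = 1/2.
By linearity: E[X] = 229 · (1/2) = (230 − 1) · (1/2) = 229/2 ≈ 114.50000.

E[X] = 229/2 = 114.50000.


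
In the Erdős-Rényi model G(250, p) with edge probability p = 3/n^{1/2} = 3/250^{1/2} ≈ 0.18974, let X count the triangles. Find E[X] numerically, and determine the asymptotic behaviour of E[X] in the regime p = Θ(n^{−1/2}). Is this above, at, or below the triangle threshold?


Number of potential triangles: C(250, 3) = 2573000.
Each occurs with probability p³ ≈ (0.18974)³ ≈ 6.8305197e-03.
By linearity: E[X] = C(250, 3)·p³ ≈ 2573000 · 6.8305197e-03 ≈ 17574.92731.
Since α = 1/2 < 1, p = c/n^{1/2} ≫ 1/n is above the triangle threshold p ~ 1/n. Asymptotically E[X] ~ (c³/6)·n^{3(1−α)} = (3³/6)·n^{1.5} → ∞; triangles are abundant w.h.p.

E[X] ≈ 17574.92731; in regime p = Θ(1/n^{1/2}) E[X] diverges (above the triangle threshold p ~ 1/n).


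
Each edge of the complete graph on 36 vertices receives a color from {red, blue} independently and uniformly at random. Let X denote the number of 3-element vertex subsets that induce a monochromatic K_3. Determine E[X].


Let X = Σ_S X_S over the C(36, 3) = 7140 subsets S of size 3, where X_S = 1 if the K_3 on S is monochromatic.
For a fixed S, the K_3 on S has C(3, 2) = 3 edges. P[all 3 edges red] = (1/2)^3, and likewise for blue, so P[monochromatic] = 2·(1/2)^3 = 2^{1 − 3} = 1/4.
Summing: E[X] = C(36, 3) · 2^{1 − 3} = 7140 · 1/4 = 1785.
Numerically: E[X] ≈ 1785.000000.

E[X] = C(36,3)·2^(1−C(3,2)) = 1785 ≈ 1785.000000.


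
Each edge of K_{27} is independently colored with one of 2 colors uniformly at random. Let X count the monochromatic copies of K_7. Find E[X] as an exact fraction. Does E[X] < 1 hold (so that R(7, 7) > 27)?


E[X] = C(27, 7) · 2^{1 − 21} = 888030 · 2^{−20} = 888030/1048576.
As a reduced fraction: E[X] = 444015/524288 ≈ 0.847.
Is E[X] < 1? YES.
Since E[X] < 1, there exists a 2-coloring of K_{27} with no monochromatic K_7; hence R(7, 7) > 27.

E[X] = 444015/524288 ≈ 0.847; E[X] < 1, so R(7, 7) > 27.


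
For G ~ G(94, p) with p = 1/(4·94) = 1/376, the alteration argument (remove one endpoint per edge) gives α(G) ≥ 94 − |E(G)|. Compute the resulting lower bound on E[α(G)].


E[|E(G)|] = C(94, 2)·p = 4371 · (1/376) = 93/8.
E[α(G)] ≥ n − E[|E(G)|] = 94 − 93/8 = 659/8.
Numerically: ≈ 82.375000.
(This is only a lower bound; the true E[α(G)] may be larger.)

E[α(G)] ≥ 659/8 ≈ 82.375000.


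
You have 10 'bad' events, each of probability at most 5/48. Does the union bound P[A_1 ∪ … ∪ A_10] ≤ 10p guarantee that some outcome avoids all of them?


Union bound: P[∪_{i=1}^{10} A_i] ≤ Σ_i P[A_i] ≤ 10·p = 10·(5/48) = 25/24.
Numerically: 25/24 ≈ 1.041667.
Is 25/24 < 1? NO.
Since the bound 25/24 is ≥ 1, the union bound is uninformative here; it does NOT by itself certify existence.

10·p = 25/24 ≈ 1.041667; existence NOT certified by the union bound.


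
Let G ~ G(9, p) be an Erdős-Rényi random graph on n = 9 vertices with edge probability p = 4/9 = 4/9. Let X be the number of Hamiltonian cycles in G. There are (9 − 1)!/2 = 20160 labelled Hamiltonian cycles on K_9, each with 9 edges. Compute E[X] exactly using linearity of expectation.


K_9 has (9 − 1)!/2 = 20160 labelled Hamiltonian cycles.
For each such Hamiltonian cycle H, let X_H = 1 if all 9 edges of H are present in G. Then P[X_H = 1] = p^{9} = (4/9)^{9} = 262144/387420489.
By linearity of expectation: E[X] = Σ_H E[X_H] = 20160 · p^{9} = 20160 · 262144/387420489 = 587202560/43046721.
Numerically: E[X] ≈ 13.6.

E[X] = 20160 · (4/9)^{9} = 587202560/43046721 ≈ 13.6.


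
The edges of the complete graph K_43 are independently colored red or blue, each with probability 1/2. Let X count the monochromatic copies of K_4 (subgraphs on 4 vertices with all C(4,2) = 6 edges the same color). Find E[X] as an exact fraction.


Let X = Σ_S X_S over the C(43, 4) = 123410 subsets S of size 4, where X_S = 1 if the K_4 on S is monochromatic.
For a fixed S, the K_4 on S has C(4, 2) = 6 edges. P[all 6 edges red] = (1/2)^6, and likewise for blue, so P[monochromatic] = 2·(1/2)^6 = 2^{1 − 6} = 1/32.
Summing: E[X] = C(43, 4) · 2^{1 − 6} = 123410 · 1/32 = 61705/16.
Numerically: E[X] ≈ 3856.562500.

E[X] = C(43,4)·2^(1−C(4,2)) = 61705/16 ≈ 3856.562500.


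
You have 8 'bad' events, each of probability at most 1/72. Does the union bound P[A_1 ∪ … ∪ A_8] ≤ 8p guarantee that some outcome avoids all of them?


Union bound: P[∪_{i=1}^{8} A_i] ≤ Σ_i P[A_i] ≤ 8·p = 8·(1/72) = 1/9.
Numerically: 1/9 ≈ 0.111111.
Is 1/9 < 1? YES.
Since P[∪ A_i] ≤ 1/9 < 1, the complement has P[∩ A_i^c] ≥ 1 − 1/9 = 8/9 > 0, so some outcome avoids every A_i.

8·p = 1/9 ≈ 0.111111; existence CERTIFIED by the union bound.


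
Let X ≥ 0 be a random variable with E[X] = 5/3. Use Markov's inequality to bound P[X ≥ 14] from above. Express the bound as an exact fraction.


μ = E[X] = 5/3, a = 14.
Markov: P[X ≥ 14] ≤ μ/a = (5/3)/14 = 5/42.
Numerically: ≈ 0.119.
(Since a = 14 > μ = 1.667, the bound 5/42 is < 1 and informative.)

P[X ≥ 14] ≤ 5/42 ≈ 0.119.


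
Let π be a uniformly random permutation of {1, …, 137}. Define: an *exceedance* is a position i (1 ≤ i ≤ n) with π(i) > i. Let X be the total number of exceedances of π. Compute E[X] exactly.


Write X = Σ_{i=1}^{137} X_i, where X_i = 1_{π(i) > i}.
For each fixed i, π(i) is uniform over {1, …, 137} (marginal of a uniform permutation), so P[π(i) > i] = (n − i)/n. Summing: Σ_{i=1}^{137} (n − i)/n = (0 + 1 + … + 136)/137 = 137(137 − 1)/(2·137) = (137 − 1)/2.
Hence E[X] = Σ_{i=1}^{137} (137 − i)/137 = 68 ≈ 68.0000.

E[X] = 68 = 68.0000.


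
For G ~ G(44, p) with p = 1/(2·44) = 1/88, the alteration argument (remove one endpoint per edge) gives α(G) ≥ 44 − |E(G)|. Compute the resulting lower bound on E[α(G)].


E[|E(G)|] = C(44, 2)·p = 946 · (1/88) = 43/4.
E[α(G)] ≥ n − E[|E(G)|] = 44 − 43/4 = 133/4.
Numerically: ≈ 33.250.
(This is only a lower bound; the true E[α(G)] may be larger.)

E[α(G)] ≥ 133/4 ≈ 33.250.


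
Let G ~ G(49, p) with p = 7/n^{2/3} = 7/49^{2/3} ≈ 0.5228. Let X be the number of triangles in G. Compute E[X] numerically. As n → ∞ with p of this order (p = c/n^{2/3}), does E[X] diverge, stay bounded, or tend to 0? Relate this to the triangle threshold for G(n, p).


Number of potential triangles: C(49, 3) = 18424.
Each occurs with probability p³ ≈ (0.5228)³ ≈ 1.428571e-01.
By linearity: E[X] = C(49, 3)·p³ ≈ 18424 · 1.428571e-01 ≈ 2632.0000.
Since α = 2/3 < 1, p = c/n^{2/3} ≫ 1/n is above the triangle threshold p ~ 1/n. Asymptotically E[X] ~ (c³/6)·n^{3(1−α)} = (7³/6)·n^{1} → ∞; triangles are abundant w.h.p.

E[X] ≈ 2632.0000; in regime p = Θ(1/n^{2/3}) E[X] diverges (above the triangle threshold p ~ 1/n).


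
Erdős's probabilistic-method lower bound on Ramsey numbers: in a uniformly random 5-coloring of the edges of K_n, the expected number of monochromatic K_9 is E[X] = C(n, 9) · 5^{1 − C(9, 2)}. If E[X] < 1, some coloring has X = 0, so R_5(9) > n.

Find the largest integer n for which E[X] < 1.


We need C(n, 9) · 5^{1 − 36} < 1, i.e. C(n, 9) < 5^{36 − 1} = 2910383045673370361328125.
Check values of n near the boundary:
  n = 2169: C(2169, 9) = 2879753360044504243499683; 2879753360044504243499683 < 2910383045673370361328125? YES
  n = 2170: C(2170, 9) = 2891746779868845075610510; 2891746779868845075610510 < 2910383045673370361328125? YES
  n = 2171: C(2171, 9) = 2903784578674959601827205; 2903784578674959601827205 < 2910383045673370361328125? YES
  n = 2172: C(2172, 9) = 2915866900084148060642020; 2915866900084148060642020 < 2910383045673370361328125? NO
  n = 2173: C(2173, 9) = 2927993888115921319674265; 2927993888115921319674265 < 2910383045673370361328125? NO
The largest n with C(n, 9) < 2910383045673370361328125 is n = 2171 (where E[X] = 580756915734991920365441/582076609134674072265625 ≈ 0.9977). Hence R_5(9) > 2171, i.e. R_5(9) ≥ 2172.

Largest n = 2171; hence R_5(9) > 2171.


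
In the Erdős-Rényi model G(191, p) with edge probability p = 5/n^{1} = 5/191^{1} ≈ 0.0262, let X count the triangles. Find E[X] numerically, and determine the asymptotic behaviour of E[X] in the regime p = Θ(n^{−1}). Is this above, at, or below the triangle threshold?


Number of potential triangles: C(191, 3) = 1143135.
Each occurs with probability p³ ≈ (0.0262)³ ≈ 1.79395e-05.
By linearity: E[X] = C(191, 3)·p³ ≈ 1143135 · 1.79395e-05 ≈ 20.507.
Here α = 1, so p = 5/n is exactly at the triangle threshold p ~ 1/n. Asymptotically E[X] → c³/6 = 5³/6 = 125/6 ≈ 20.833, a bounded constant. In this regime the triangle count is asymptotically Poisson(c³/6).

E[X] ≈ 20.507; in regime p = Θ(1/n^{1}) E[X] stays bounded (at the triangle threshold p ~ 1/n).


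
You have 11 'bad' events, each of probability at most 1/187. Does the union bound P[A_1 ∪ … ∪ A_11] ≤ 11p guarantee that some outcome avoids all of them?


Union bound: P[∪_{i=1}^{11} A_i] ≤ Σ_i P[A_i] ≤ 11·p = 11·(1/187) = 1/17.
Numerically: 1/17 ≈ 0.0588.
Is 1/17 < 1? YES.
Since P[∪ A_i] ≤ 1/17 < 1, the complement has P[∩ A_i^c] ≥ 1 − 1/17 = 16/17 > 0, so some outcome avoids every A_i.

11·p = 1/17 ≈ 0.0588; existence CERTIFIED by the union bound.


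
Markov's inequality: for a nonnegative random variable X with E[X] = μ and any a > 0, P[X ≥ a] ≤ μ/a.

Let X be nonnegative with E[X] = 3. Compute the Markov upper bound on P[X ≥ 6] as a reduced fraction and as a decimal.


μ = E[X] = 3, a = 6.
Markov: P[X ≥ 6] ≤ μ/a = (3)/6 = 1/2.
Numerically: ≈ 0.500000.
(Since a = 6 > μ = 3.000000, the bound 1/2 is < 1 and informative.)

P[X ≥ 6] ≤ 1/2 ≈ 0.500000.


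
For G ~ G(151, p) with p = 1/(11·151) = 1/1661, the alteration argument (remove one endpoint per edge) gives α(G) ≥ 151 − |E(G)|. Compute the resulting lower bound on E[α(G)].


E[|E(G)|] = C(151, 2)·p = 11325 · (1/1661) = 75/11.
E[α(G)] ≥ n − E[|E(G)|] = 151 − 75/11 = 1586/11.
Numerically: ≈ 144.1818.
(This is only a lower bound; the true E[α(G)] may be larger.)

E[α(G)] ≥ 1586/11 ≈ 144.1818.


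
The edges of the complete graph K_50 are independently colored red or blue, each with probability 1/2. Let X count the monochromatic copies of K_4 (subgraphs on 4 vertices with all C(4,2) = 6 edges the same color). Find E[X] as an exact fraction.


Let X = Σ_S X_S over the C(50, 4) = 230300 subsets S of size 4, where X_S = 1 if the K_4 on S is monochromatic.
For a fixed S, the K_4 on S has C(4, 2) = 6 edges. P[all 6 edges red] = (1/2)^6, and likewise for blue, so P[monochromatic] = 2·(1/2)^6 = 2^{1 − 6} = 1/32.
Summing: E[X] = C(50, 4) · 2^{1 − 6} = 230300 · 1/32 = 57575/8.
Numerically: E[X] ≈ 7196.875000.

E[X] = C(50,4)·2^(1−C(4,2)) = 57575/8 ≈ 7196.875000.


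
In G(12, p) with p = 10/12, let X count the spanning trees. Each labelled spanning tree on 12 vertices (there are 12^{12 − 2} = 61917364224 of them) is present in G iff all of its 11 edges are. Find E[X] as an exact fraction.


K_12 has 12^{12 − 2} = 61917364224 labelled spanning trees.
For each such spanning tree H, let X_H = 1 if all 11 edges of H are present in G. Then P[X_H = 1] = p^{11} = (5/6)^{11} = 48828125/362797056.
By linearity of expectation: E[X] = Σ_H E[X_H] = 61917364224 · p^{11} = 61917364224 · 48828125/362797056 = 25000000000/3.
Numerically: E[X] ≈ 8.333e+09.

E[X] = 61917364224 · (5/6)^{11} = 25000000000/3 ≈ 8.333e+09.


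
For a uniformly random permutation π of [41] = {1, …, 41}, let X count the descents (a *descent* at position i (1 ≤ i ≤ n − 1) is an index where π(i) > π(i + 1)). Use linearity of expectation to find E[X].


Write X = Σ X_I over i = 1, …, 40, with X_I the indicator of one descent.
There are 40 indicators.
For each fixed i, the pair (π(i), π(i+1)) is a uniformly random ordered pair of distinct values from {1, …, 41}; by symmetry P[π(i) > π(i+1)] = 1/2.
By linearity: E[X] = 40 · (1/2) = (41 − 1) · (1/2) = 20 ≈ 20.00000.

E[X] = 20 = 20.00000.


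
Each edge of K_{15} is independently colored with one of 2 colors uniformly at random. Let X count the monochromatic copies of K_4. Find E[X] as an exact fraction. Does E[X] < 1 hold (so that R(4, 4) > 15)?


E[X] = C(15, 4) · 2^{1 − 6} = 1365 · 2^{−5} = 1365/32.
As a reduced fraction: E[X] = 1365/32 ≈ 42.656.
Is E[X] < 1? NO.
Since E[X] ≥ 1, the first-moment bound is inconclusive at n = 15; it does NOT by itself certify R(4, 4) > 15.

E[X] = 1365/32 ≈ 42.656; E[X] ≥ 1; first-moment method inconclusive here.


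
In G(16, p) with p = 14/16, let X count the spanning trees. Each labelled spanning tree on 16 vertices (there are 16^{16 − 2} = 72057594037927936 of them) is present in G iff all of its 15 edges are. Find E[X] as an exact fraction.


K_16 has 16^{16 − 2} = 72057594037927936 labelled spanning trees.
For each such spanning tree H, let X_H = 1 if all 15 edges of H are present in G. Then P[X_H = 1] = p^{15} = (7/8)^{15} = 4747561509943/35184372088832.
By linearity of expectation: E[X] = Σ_H E[X_H] = 72057594037927936 · p^{15} = 72057594037927936 · 4747561509943/35184372088832 = 9723005972363264.
Numerically: E[X] ≈ 9.723e+15.

E[X] = 72057594037927936 · (7/8)^{15} = 9723005972363264 ≈ 9.723e+15.


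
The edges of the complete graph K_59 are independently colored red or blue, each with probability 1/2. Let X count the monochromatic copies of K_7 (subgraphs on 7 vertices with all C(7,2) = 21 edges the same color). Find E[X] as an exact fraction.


Let X = Σ_S X_S over the C(59, 7) = 341149446 subsets S of size 7, where X_S = 1 if the K_7 on S is monochromatic.
For a fixed S, the K_7 on S has C(7, 2) = 21 edges. P[all 21 edges red] = (1/2)^21, and likewise for blue, so P[monochromatic] = 2·(1/2)^21 = 2^{1 − 21} = 1/1048576.
Summing: E[X] = C(59, 7) · 2^{1 − 21} = 341149446 · 1/1048576 = 170574723/524288.
Numerically: E[X] ≈ 325.34546.

E[X] = C(59,7)·2^(1−C(7,2)) = 170574723/524288 ≈ 325.34546.


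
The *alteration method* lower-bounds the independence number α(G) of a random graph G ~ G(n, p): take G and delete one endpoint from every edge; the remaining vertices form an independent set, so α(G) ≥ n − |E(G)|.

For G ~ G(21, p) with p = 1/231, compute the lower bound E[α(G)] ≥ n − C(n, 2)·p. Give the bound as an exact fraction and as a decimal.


E[|E(G)|] = C(21, 2)·p = 210 · (1/231) = 10/11.
E[α(G)] ≥ n − E[|E(G)|] = 21 − 10/11 = 221/11.
Numerically: ≈ 20.091.
(This is only a lower bound; the true E[α(G)] may be larger.)

E[α(G)] ≥ 221/11 ≈ 20.091.


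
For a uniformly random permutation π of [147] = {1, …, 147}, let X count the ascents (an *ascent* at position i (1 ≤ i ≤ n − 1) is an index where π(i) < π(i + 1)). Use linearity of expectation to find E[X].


Write X = Σ X_I over i = 1, …, 146, with X_I the indicator of one ascent.
There are 146 indicators.
For each fixed i, the pair (π(i), π(i+1)) is a uniformly random ordered pair of distinct values from {1, …, 147}; by symmetry P[π(i) < π(i+1)] = 1/2.
By linearity: E[X] = 146 · (1/2) = (147 − 1) · (1/2) = 73 ≈ 73.0000.

E[X] = 73 = 73.0000.


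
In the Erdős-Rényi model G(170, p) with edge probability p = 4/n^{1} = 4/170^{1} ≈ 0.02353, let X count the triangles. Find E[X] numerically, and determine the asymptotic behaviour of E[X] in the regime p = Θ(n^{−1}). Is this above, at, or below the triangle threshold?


Number of potential triangles: C(170, 3) = 804440.
Each occurs with probability p³ ≈ (0.02353)³ ≈ 1.302666e-05.
By linearity: E[X] = C(170, 3)·p³ ≈ 804440 · 1.302666e-05 ≈ 10.4792.
Here α = 1, so p = 4/n is exactly at the triangle threshold p ~ 1/n. Asymptotically E[X] → c³/6 = 4³/6 = 32/3 ≈ 10.6667, a bounded constant. In this regime the triangle count is asymptotically Poisson(c³/6).

E[X] ≈ 10.4792; in regime p = Θ(1/n^{1}) E[X] stays bounded (at the triangle threshold p ~ 1/n).


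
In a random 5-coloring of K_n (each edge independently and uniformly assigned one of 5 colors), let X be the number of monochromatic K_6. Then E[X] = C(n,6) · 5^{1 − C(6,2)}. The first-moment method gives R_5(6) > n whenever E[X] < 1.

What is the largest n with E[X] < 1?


We need C(n, 6) · 5^{1 − 15} < 1, i.e. C(n, 6) < 5^{15 − 1} = 6103515625.
Check values of n near the boundary:
  n = 127: C(127, 6) = 5169379425; 5169379425 < 6103515625? YES
  n = 128: C(128, 6) = 5423611200; 5423611200 < 6103515625? YES
  n = 129: C(129, 6) = 5688177600; 5688177600 < 6103515625? YES
  n = 130: C(130, 6) = 5963412000; 5963412000 < 6103515625? YES
  n = 131: C(131, 6) = 6249655776; 6249655776 < 6103515625? NO
The largest n with C(n, 6) < 6103515625 is n = 130 (where E[X] = 47707296/48828125 ≈ 0.9770454). Hence R_5(6) > 130, i.e. R_5(6) ≥ 131.

Largest n = 130; hence R_5(6) > 130.


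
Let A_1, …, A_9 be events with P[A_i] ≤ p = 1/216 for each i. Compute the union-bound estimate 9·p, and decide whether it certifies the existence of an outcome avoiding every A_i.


Union bound: P[∪_{i=1}^{9} A_i] ≤ Σ_i P[A_i] ≤ 9·p = 9·(1/216) = 1/24.
Numerically: 1/24 ≈ 0.042.
Is 1/24 < 1? YES.
Since P[∪ A_i] ≤ 1/24 < 1, the complement has P[∩ A_i^c] ≥ 1 − 1/24 = 23/24 > 0, so some outcome avoids every A_i.

9·p = 1/24 ≈ 0.042; existence CERTIFIED by the union bound.


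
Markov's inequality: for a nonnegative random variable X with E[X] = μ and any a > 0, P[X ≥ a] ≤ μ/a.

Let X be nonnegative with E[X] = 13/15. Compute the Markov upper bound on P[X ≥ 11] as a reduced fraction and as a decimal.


μ = E[X] = 13/15, a = 11.
Markov: P[X ≥ 11] ≤ μ/a = (13/15)/11 = 13/165.
Numerically: ≈ 0.078788.
(Since a = 11 > μ = 0.866667, the bound 13/165 is < 1 and informative.)

P[X ≥ 11] ≤ 13/165 ≈ 0.078788.


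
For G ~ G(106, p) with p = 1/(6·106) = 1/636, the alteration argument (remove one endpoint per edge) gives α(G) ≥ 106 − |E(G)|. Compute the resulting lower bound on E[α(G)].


E[|E(G)|] = C(106, 2)·p = 5565 · (1/636) = 35/4.
E[α(G)] ≥ n − E[|E(G)|] = 106 − 35/4 = 389/4.
Numerically: ≈ 97.250.
(This is only a lower bound; the true E[α(G)] may be larger.)

E[α(G)] ≥ 389/4 ≈ 97.250.


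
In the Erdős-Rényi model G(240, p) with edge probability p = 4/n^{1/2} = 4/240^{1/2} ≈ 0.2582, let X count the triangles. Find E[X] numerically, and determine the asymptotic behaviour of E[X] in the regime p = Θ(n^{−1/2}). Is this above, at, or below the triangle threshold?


Number of potential triangles: C(240, 3) = 2275280.
Each occurs with probability p³ ≈ (0.2582)³ ≈ 1.721326e-02.
By linearity: E[X] = C(240, 3)·p³ ≈ 2275280 · 1.721326e-02 ≈ 39164.9847.
Since α = 1/2 < 1, p = c/n^{1/2} ≫ 1/n is above the triangle threshold p ~ 1/n. Asymptotically E[X] ~ (c³/6)·n^{3(1−α)} = (4³/6)·n^{1.5} → ∞; triangles are abundant w.h.p.

E[X] ≈ 39164.9847; in regime p = Θ(1/n^{1/2}) E[X] diverges (above the triangle threshold p ~ 1/n).


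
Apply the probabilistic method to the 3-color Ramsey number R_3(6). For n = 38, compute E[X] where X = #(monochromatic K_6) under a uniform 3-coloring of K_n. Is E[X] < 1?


E[X] = C(38, 6) · 3^{1 − 15} = 2760681 · 3^{−14} = 2760681/4782969.
As a reduced fraction: E[X] = 920227/1594323 ≈ 0.577190.
Is E[X] < 1? YES.
Since E[X] < 1, there exists a 3-coloring of K_{38} with no monochromatic K_6; hence R_3(6) > 38.

E[X] = 920227/1594323 ≈ 0.577190; E[X] < 1, so R_3(6) > 38.


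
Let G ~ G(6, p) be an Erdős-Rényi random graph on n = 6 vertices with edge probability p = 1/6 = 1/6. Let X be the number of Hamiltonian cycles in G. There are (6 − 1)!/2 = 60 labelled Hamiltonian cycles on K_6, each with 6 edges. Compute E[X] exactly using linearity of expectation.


K_6 has (6 − 1)!/2 = 60 labelled Hamiltonian cycles.
For each such Hamiltonian cycle H, let X_H = 1 if all 6 edges of H are present in G. Then P[X_H = 1] = p^{6} = (1/6)^{6} = 1/46656.
Summing the indicators: E[X] = Σ_H E[X_H] = 60 · p^{6} = 60 · 1/46656 = 5/3888.
Numerically: E[X] ≈ 0.001286.

E[X] = 60 · (1/6)^{6} = 5/3888 ≈ 0.001286.


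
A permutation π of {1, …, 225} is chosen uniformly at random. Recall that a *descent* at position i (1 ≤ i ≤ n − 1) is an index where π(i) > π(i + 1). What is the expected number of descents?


Write X = Σ X_I over i = 1, …, 224, with X_I the indicator of one descent.
There are 224 indicators.
For each fixed i, the pair (π(i), π(i+1)) is a uniformly random ordered pair of distinct values from {1, …, 225}; by symmetry P[π(i) > π(i+1)] = 1/2.
By linearity: E[X] = 224 · (1/2) = (225 − 1) · (1/2) = 112 ≈ 112.000.

E[X] = 112 = 112.000.


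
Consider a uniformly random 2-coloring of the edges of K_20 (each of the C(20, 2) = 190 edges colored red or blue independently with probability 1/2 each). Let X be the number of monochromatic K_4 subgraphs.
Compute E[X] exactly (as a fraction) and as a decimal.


Let X = Σ_S X_S over the C(20, 4) = 4845 subsets S of size 4, where X_S = 1 if the K_4 on S is monochromatic.
For a fixed S, the K_4 on S has C(4, 2) = 6 edges. P[all 6 edges red] = (1/2)^6, and likewise for blue, so P[monochromatic] = 2·(1/2)^6 = 2^{1 − 6} = 1/32.
By linearity of expectation: E[X] = C(20, 4) · 2^{1 − 6} = 4845 · 1/32 = 4845/32.
Numerically: E[X] ≈ 151.4062.

E[X] = C(20,4)·2^(1−C(4,2)) = 4845/32 ≈ 151.4062.


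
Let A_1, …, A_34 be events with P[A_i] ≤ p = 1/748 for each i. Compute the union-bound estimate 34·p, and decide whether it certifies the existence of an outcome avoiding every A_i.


Union bound: P[∪_{i=1}^{34} A_i] ≤ Σ_i P[A_i] ≤ 34·p = 34·(1/748) = 1/22.
Numerically: 1/22 ≈ 0.045455.
Is 1/22 < 1? YES.
Since P[∪ A_i] ≤ 1/22 < 1, the complement has P[∩ A_i^c] ≥ 1 − 1/22 = 21/22 > 0, so some outcome avoids every A_i.

34·p = 1/22 ≈ 0.045455; existence CERTIFIED by the union bound.


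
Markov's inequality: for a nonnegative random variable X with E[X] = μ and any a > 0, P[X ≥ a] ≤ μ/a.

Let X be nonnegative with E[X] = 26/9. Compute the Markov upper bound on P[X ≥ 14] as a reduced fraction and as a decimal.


μ = E[X] = 26/9, a = 14.
Markov: P[X ≥ 14] ≤ μ/a = (26/9)/14 = 13/63.
Numerically: ≈ 0.206.
(Since a = 14 > μ = 2.889, the bound 13/63 is < 1 and informative.)

P[X ≥ 14] ≤ 13/63 ≈ 0.206.


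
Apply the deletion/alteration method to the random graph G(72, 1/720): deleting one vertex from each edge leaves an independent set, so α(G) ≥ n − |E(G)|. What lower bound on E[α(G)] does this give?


E[|E(G)|] = C(72, 2)·p = 2556 · (1/720) = 71/20.
E[α(G)] ≥ n − E[|E(G)|] = 72 − 71/20 = 1369/20.
Numerically: ≈ 68.4500.
(This is only a lower bound; the true E[α(G)] may be larger.)

E[α(G)] ≥ 1369/20 ≈ 68.4500.


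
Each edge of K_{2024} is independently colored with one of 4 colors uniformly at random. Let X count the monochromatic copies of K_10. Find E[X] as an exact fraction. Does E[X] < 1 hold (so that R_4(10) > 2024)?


E[X] = C(2024, 10) · 4^{1 − 45} = 310936101848269937576192656 · 4^{−44} = 310936101848269937576192656/309485009821345068724781056.
As a reduced fraction: E[X] = 19433506365516871098512041/19342813113834066795298816 ≈ 1.0047.
Is E[X] < 1? NO.
Since E[X] ≥ 1, the first-moment bound is inconclusive at n = 2024; it does NOT by itself certify R_4(10) > 2024.

E[X] = 19433506365516871098512041/19342813113834066795298816 ≈ 1.0047; E[X] ≥ 1; first-moment method inconclusive here.


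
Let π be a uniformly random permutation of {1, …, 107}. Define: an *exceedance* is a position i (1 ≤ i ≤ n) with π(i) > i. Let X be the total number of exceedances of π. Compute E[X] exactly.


Write X = Σ_{i=1}^{107} X_i, where X_i = 1_{π(i) > i}.
For each fixed i, π(i) is uniform over {1, …, 107} (marginal of a uniform permutation), so P[π(i) > i] = (n − i)/n. Summing: Σ_{i=1}^{107} (n − i)/n = (0 + 1 + … + 106)/107 = 107(107 − 1)/(2·107) = (107 − 1)/2.
Hence E[X] = Σ_{i=1}^{107} (107 − i)/107 = 53 ≈ 53.000000.

E[X] = 53 = 53.000000.


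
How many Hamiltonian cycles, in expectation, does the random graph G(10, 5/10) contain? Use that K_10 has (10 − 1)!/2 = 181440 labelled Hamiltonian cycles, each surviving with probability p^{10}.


K_10 has (10 − 1)!/2 = 181440 labelled Hamiltonian cycles.
For each such Hamiltonian cycle H, let X_H = 1 if all 10 edges of H are present in G. Then P[X_H = 1] = p^{10} = (1/2)^{10} = 1/1024.
Summing the indicators: E[X] = Σ_H E[X_H] = 181440 · p^{10} = 181440 · 1/1024 = 2835/16.
Numerically: E[X] ≈ 177.19.

E[X] = 181440 · (1/2)^{10} = 2835/16 ≈ 177.19.


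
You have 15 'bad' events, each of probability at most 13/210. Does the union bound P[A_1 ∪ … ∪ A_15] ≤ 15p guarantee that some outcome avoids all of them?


Union bound: P[∪_{i=1}^{15} A_i] ≤ Σ_i P[A_i] ≤ 15·p = 15·(13/210) = 13/14.
Numerically: 13/14 ≈ 0.9286.
Is 13/14 < 1? YES.
Since P[∪ A_i] ≤ 13/14 < 1, the complement has P[∩ A_i^c] ≥ 1 − 13/14 = 1/14 > 0, so some outcome avoids every A_i.

15·p = 13/14 ≈ 0.9286; existence CERTIFIED by the union bound.


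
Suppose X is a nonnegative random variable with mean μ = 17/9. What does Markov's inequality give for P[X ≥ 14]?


μ = E[X] = 17/9, a = 14.
Markov: P[X ≥ 14] ≤ μ/a = (17/9)/14 = 17/126.
Numerically: ≈ 0.135.
(Since a = 14 > μ = 1.889, the bound 17/126 is < 1 and informative.)

P[X ≥ 14] ≤ 17/126 ≈ 0.135.


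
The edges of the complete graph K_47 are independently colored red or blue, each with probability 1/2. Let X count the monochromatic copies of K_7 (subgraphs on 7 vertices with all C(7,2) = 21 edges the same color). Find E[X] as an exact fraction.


Let X = Σ_S X_S over the C(47, 7) = 62891499 subsets S of size 7, where X_S = 1 if the K_7 on S is monochromatic.
For a fixed S, the K_7 on S has C(7, 2) = 21 edges. P[all 21 edges red] = (1/2)^21, and likewise for blue, so P[monochromatic] = 2·(1/2)^21 = 2^{1 − 21} = 1/1048576.
By linearity: E[X] = C(47, 7) · 2^{1 − 21} = 62891499 · 1/1048576 = 62891499/1048576.
Numerically: E[X] ≈ 59.97801.

E[X] = C(47,7)·2^(1−C(7,2)) = 62891499/1048576 ≈ 59.97801.


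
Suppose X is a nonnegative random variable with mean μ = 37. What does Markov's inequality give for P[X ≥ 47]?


μ = E[X] = 37, a = 47.
Markov: P[X ≥ 47] ≤ μ/a = (37)/47 = 37/47.
Numerically: ≈ 0.787.
(Since a = 47 > μ = 37.000, the bound 37/47 is < 1 and informative.)

P[X ≥ 47] ≤ 37/47 ≈ 0.787.


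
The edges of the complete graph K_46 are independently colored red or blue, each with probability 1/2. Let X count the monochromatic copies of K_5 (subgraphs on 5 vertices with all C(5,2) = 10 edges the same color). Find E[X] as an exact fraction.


Let X = Σ_S X_S over the C(46, 5) = 1370754 subsets S of size 5, where X_S = 1 if the K_5 on S is monochromatic.
For a fixed S, the K_5 on S has C(5, 2) = 10 edges. P[all 10 edges red] = (1/2)^10, and likewise for blue, so P[monochromatic] = 2·(1/2)^10 = 2^{1 − 10} = 1/512.
By linearity: E[X] = C(46, 5) · 2^{1 − 10} = 1370754 · 1/512 = 685377/256.
Numerically: E[X] ≈ 2677.2539.

E[X] = C(46,5)·2^(1−C(5,2)) = 685377/256 ≈ 2677.2539.


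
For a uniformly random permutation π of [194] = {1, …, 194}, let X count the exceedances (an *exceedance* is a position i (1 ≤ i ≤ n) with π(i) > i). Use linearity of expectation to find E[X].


Write X = Σ_{i=1}^{194} X_i, where X_i = 1_{π(i) > i}.
For each fixed i, π(i) is uniform over {1, …, 194} (marginal of a uniform permutation), so P[π(i) > i] = (n − i)/n. Summing: Σ_{i=1}^{194} (n − i)/n = (0 + 1 + … + 193)/194 = 194(194 − 1)/(2·194) = (194 − 1)/2.
Hence E[X] = Σ_{i=1}^{194} (194 − i)/194 = 193/2 ≈ 96.500000.

E[X] = 193/2 = 96.500000.


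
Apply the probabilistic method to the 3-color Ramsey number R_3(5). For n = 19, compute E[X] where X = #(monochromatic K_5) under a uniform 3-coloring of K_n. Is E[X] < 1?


E[X] = C(19, 5) · 3^{1 − 10} = 11628 · 3^{−9} = 11628/19683.
As a reduced fraction: E[X] = 1292/2187 ≈ 0.591.
Is E[X] < 1? YES.
Since E[X] < 1, there exists a 3-coloring of K_{19} with no monochromatic K_5; hence R_3(5) > 19.

E[X] = 1292/2187 ≈ 0.591; E[X] < 1, so R_3(5) > 19.


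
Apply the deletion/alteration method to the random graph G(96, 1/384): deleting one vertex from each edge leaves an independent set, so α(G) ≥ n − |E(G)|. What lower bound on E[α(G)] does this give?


E[|E(G)|] = C(96, 2)·p = 4560 · (1/384) = 95/8.
E[α(G)] ≥ n − E[|E(G)|] = 96 − 95/8 = 673/8.
Numerically: ≈ 84.125000.
(This is only a lower bound; the true E[α(G)] may be larger.)

E[α(G)] ≥ 673/8 ≈ 84.125000.


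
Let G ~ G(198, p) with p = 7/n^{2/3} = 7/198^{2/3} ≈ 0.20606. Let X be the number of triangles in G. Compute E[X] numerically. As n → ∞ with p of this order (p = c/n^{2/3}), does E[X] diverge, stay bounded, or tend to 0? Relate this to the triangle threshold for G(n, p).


Number of potential triangles: C(198, 3) = 1274196.
Each occurs with probability p³ ≈ (0.20606)³ ≈ 8.7491072e-03.
By linearity: E[X] = C(198, 3)·p³ ≈ 1274196 · 8.7491072e-03 ≈ 11148.07744.
Since α = 2/3 < 1, p = c/n^{2/3} ≫ 1/n is above the triangle threshold p ~ 1/n. Asymptotically E[X] ~ (c³/6)·n^{3(1−α)} = (7³/6)·n^{1} → ∞; triangles are abundant w.h.p.

E[X] ≈ 11148.07744; in regime p = Θ(1/n^{2/3}) E[X] diverges (above the triangle threshold p ~ 1/n).


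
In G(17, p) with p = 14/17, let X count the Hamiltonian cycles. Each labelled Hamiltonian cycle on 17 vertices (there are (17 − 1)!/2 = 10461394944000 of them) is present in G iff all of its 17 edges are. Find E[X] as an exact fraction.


K_17 has (17 − 1)!/2 = 10461394944000 labelled Hamiltonian cycles.
For each such Hamiltonian cycle H, let X_H = 1 if all 17 edges of H are present in G. Then P[X_H = 1] = p^{17} = (14/17)^{17} = 30491346729331195904/827240261886336764177.
Summing the indicators: E[X] = Σ_H E[X_H] = 10461394944000 · p^{17} = 10461394944000 · 30491346729331195904/827240261886336764177 = 318982020509976309331579109376000/827240261886336764177.
Numerically: E[X] ≈ 3.856e+11.

E[X] = 10461394944000 · (14/17)^{17} = 318982020509976309331579109376000/827240261886336764177 ≈ 3.856e+11.


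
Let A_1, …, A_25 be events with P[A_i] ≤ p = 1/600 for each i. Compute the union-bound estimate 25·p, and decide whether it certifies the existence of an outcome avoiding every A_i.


Union bound: P[∪_{i=1}^{25} A_i] ≤ Σ_i P[A_i] ≤ 25·p = 25·(1/600) = 1/24.
Numerically: 1/24 ≈ 0.041667.
Is 1/24 < 1? YES.
Since P[∪ A_i] ≤ 1/24 < 1, the complement has P[∩ A_i^c] ≥ 1 − 1/24 = 23/24 > 0, so some outcome avoids every A_i.

25·p = 1/24 ≈ 0.041667; existence CERTIFIED by the union bound.


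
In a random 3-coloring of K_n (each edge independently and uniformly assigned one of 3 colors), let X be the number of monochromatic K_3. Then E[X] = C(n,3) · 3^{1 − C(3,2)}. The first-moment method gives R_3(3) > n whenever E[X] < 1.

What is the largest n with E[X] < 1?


We need C(n, 3) · 3^{1 − 3} < 1, i.e. C(n, 3) < 3^{3 − 1} = 9.
Check values of n near the boundary:
  n = 3: C(3, 3) = 1; 1 < 9? YES
  n = 4: C(4, 3) = 4; 4 < 9? YES
  n = 5: C(5, 3) = 10; 10 < 9? NO
  n = 6: C(6, 3) = 20; 20 < 9? NO
The largest n with C(n, 3) < 9 is n = 4 (where E[X] = 4/9 ≈ 0.444). Hence R_3(3) > 4, i.e. R_3(3) ≥ 5.

Largest n = 4; hence R_3(3) > 4.


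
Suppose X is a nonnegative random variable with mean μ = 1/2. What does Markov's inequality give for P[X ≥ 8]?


μ = E[X] = 1/2, a = 8.
Markov: P[X ≥ 8] ≤ μ/a = (1/2)/8 = 1/16.
Numerically: ≈ 0.06250.
(Since a = 8 > μ = 0.50000, the bound 1/16 is < 1 and informative.)

P[X ≥ 8] ≤ 1/16 ≈ 0.06250.


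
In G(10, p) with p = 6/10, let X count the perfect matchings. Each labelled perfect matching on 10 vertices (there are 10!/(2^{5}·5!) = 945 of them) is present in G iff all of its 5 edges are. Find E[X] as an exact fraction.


K_10 has 10!/(2^{5}·5!) = 945 labelled perfect matchings.
For each such perfect matching H, let X_H = 1 if all 5 edges of H are present in G. Then P[X_H = 1] = p^{5} = (3/5)^{5} = 243/3125.
By linearity: E[X] = Σ_H E[X_H] = 945 · p^{5} = 945 · 243/3125 = 45927/625.
Numerically: E[X] ≈ 73.48.

E[X] = 945 · (3/5)^{5} = 45927/625 ≈ 73.48.


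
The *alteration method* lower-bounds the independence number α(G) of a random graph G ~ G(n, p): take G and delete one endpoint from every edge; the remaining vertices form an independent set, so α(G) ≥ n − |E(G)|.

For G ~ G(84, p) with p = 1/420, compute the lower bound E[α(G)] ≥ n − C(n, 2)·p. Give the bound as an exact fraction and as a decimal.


E[|E(G)|] = C(84, 2)·p = 3486 · (1/420) = 83/10.
E[α(G)] ≥ n − E[|E(G)|] = 84 − 83/10 = 757/10.
Numerically: ≈ 75.700.
(This is only a lower bound; the true E[α(G)] may be larger.)

E[α(G)] ≥ 757/10 ≈ 75.700.


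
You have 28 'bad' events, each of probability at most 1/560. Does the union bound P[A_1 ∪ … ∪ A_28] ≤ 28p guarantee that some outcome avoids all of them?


Union bound: P[∪_{i=1}^{28} A_i] ≤ Σ_i P[A_i] ≤ 28·p = 28·(1/560) = 1/20.
Numerically: 1/20 ≈ 0.050.
Is 1/20 < 1? YES.
Since P[∪ A_i] ≤ 1/20 < 1, the complement has P[∩ A_i^c] ≥ 1 − 1/20 = 19/20 > 0, so some outcome avoids every A_i.

28·p = 1/20 ≈ 0.050; existence CERTIFIED by the union bound.


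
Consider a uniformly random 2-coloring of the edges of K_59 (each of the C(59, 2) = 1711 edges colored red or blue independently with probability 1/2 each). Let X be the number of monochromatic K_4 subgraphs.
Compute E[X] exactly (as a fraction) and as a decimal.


Let X = Σ_S X_S over the C(59, 4) = 455126 subsets S of size 4, where X_S = 1 if the K_4 on S is monochromatic.
For a fixed S, the K_4 on S has C(4, 2) = 6 edges. P[all 6 edges red] = (1/2)^6, and likewise for blue, so P[monochromatic] = 2·(1/2)^6 = 2^{1 − 6} = 1/32.
By linearity: E[X] = C(59, 4) · 2^{1 − 6} = 455126 · 1/32 = 227563/16.
Numerically: E[X] ≈ 14222.688.

E[X] = C(59,4)·2^(1−C(4,2)) = 227563/16 ≈ 14222.688.


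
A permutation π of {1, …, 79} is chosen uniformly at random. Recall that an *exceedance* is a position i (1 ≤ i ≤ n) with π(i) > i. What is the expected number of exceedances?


Write X = Σ_{i=1}^{79} X_i, where X_i = 1_{π(i) > i}.
For each fixed i, π(i) is uniform over {1, …, 79} (marginal of a uniform permutation), so P[π(i) > i] = (n − i)/n. Summing: Σ_{i=1}^{79} (n − i)/n = (0 + 1 + … + 78)/79 = 79(79 − 1)/(2·79) = (79 − 1)/2.
Hence E[X] = Σ_{i=1}^{79} (79 − i)/79 = 39 ≈ 39.00000.

E[X] = 39 = 39.00000.


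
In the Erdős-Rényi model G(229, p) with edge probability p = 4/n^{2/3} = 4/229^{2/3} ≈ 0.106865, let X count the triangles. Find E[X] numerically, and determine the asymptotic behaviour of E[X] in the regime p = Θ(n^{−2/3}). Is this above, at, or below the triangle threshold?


Number of potential triangles: C(229, 3) = 1975354.
Each occurs with probability p³ ≈ (0.106865)³ ≈ 1.22041914e-03.
By linearity: E[X] = C(229, 3)·p³ ≈ 1975354 · 1.22041914e-03 ≈ 2410.759825.
Since α = 2/3 < 1, p = c/n^{2/3} ≫ 1/n is above the triangle threshold p ~ 1/n. Asymptotically E[X] ~ (c³/6)·n^{3(1−α)} = (4³/6)·n^{1} → ∞; triangles are abundant w.h.p.

E[X] ≈ 2410.759825; in regime p = Θ(1/n^{2/3}) E[X] diverges (above the triangle threshold p ~ 1/n).


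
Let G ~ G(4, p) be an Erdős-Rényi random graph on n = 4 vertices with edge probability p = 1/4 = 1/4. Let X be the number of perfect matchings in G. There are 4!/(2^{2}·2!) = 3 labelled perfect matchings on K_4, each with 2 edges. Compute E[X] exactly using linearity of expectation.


K_4 has 4!/(2^{2}·2!) = 3 labelled perfect matchings.
For each such perfect matching H, let X_H = 1 if all 2 edges of H are present in G. Then P[X_H = 1] = p^{2} = (1/4)^{2} = 1/16.
By linearity: E[X] = Σ_H E[X_H] = 3 · p^{2} = 3 · 1/16 = 3/16.
Numerically: E[X] ≈ 0.1875.

E[X] = 3 · (1/4)^{2} = 3/16 ≈ 0.1875.
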